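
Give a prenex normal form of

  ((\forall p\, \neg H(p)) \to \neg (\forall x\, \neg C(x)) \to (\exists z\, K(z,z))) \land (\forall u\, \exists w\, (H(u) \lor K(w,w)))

Rewrite implications/biconditionals: A → B as ¬A ∨ B.
  (\neg (\forall p\, \neg H(p)) \lor \neg \neg (\forall x\, \neg C(x)) \lor (\exists z\, K(z,z))) \land (\forall u\, \exists w\, (H(u) \lor K(w,w)))
Drive negations inward (¬∀x A ≡ ∃x ¬A, ¬∃x A ≡ ∀x ¬A, De Morgan for ∧/∨):
  ((\exists p\, H(p)) \lor (\forall x\, \neg C(x)) \lor (\exists z\, K(z,z))) \land (\forall u\, \exists w\, (H(u) \lor K(w,w)))
All bound variables are already distinct, so no renaming is needed.
Pull the quantifiers to the front (each side's bound variable is not free in the other side):
  \exists p\, \forall x\, \exists z\, \forall u\, \exists w\, ((H(p) \lor \neg C(x) \lor K(z,z)) \land (H(u) \lor K(w,w)))

\exists p\, \forall x\, \exists z\, \forall u\, \exists w\, ((H(p) \lor \neg C(x) \lor K(z,z)) \land (H(u) \lor K(w,w)))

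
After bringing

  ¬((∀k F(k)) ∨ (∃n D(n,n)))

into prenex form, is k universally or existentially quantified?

Push ¬ through the quantifiers and connectives to reach negation normal form:
  (∃k ¬F(k)) ∧ (∀n ¬D(n,n))
All bound variables are already distinct, so no renaming is needed.
Pull the quantifiers to the front (each side's bound variable is not free in the other side):
  ∃k ∀n (¬F(k) ∧ ¬D(n,n))
The quantifier ∀k sits under an odd number of negations, so it flips to ∃k.

existential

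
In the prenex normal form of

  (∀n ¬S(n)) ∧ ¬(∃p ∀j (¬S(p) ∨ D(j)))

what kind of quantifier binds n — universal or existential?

universal

Drive negations inward (¬∀x A ≡ ∃x ¬A, ¬∃x A ≡ ∀x ¬A, De Morgan for ∧/∨):
  (∀n ¬S(n)) ∧ (∀p ∃j (S(p) ∧ ¬D(j)))
All bound variables are already distinct, so no renaming is needed.
Pull the quantifiers to the front (each side's bound variable is not free in the other side):
  ∀n ∀p ∃j (¬S(n) ∧ S(p) ∧ ¬D(j))
The quantifier ∀n sits under an even number of negations, so it remains universal.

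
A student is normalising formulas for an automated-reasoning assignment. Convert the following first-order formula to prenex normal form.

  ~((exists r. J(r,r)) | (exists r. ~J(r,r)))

Move each ¬ inward, flipping quantifiers it crosses:
  (forall r. ~J(r,r)) & (forall r. J(r,r))
Rename bound variables to avoid capture: r↦b.
  (forall r. ~J(r,r)) & (forall b. J(b,b))
Finally move all quantifiers to the prefix:
  forall r. forall b. (~J(r,r) & J(b,b))

forall r. forall b. (~J(r,r) & J(b,b))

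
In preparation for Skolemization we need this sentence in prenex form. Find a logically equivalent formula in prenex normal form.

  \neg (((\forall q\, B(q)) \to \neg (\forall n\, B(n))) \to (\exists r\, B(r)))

\exists q\, \exists n\, \forall r\, ((\neg B(q) \lor \neg B(n)) \land \neg B(r))

First replace A → B with ¬A ∨ B.
  \neg (\neg (\neg (\forall q\, B(q)) \lor \neg (\forall n\, B(n))) \lor (\exists r\, B(r)))
Move each ¬ inward, flipping quantifiers it crosses:
  ((\exists q\, \neg B(q)) \lor (\exists n\, \neg B(n))) \land (\forall r\, \neg B(r))
All bound variables are already distinct, so no renaming is needed.
Extract every quantifier outward, since the variables are now distinct and don't occur free across branches:
  \exists q\, \exists n\, \forall r\, ((\neg B(q) \lor \neg B(n)) \land \neg B(r))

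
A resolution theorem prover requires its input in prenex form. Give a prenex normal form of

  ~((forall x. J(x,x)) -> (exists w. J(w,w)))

forall x. forall w. (J(x,x) & ~J(w,w))

Eliminate → and ↔ using ¬ and ∨.
  ~(~(forall x. J(x,x)) | (exists w. J(w,w)))
Drive negations inward (¬∀x A ≡ ∃x ¬A, ¬∃x A ≡ ∀x ¬A, De Morgan for ∧/∨):
  (forall x. J(x,x)) & (forall w. ~J(w,w))
All bound variables are already distinct, so no renaming is needed.
Extract every quantifier outward, since the variables are now distinct and don't occur free across branches:
  forall x. forall w. (J(x,x) & ~J(w,w))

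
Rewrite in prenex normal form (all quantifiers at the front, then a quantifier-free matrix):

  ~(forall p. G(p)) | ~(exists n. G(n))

exists p. forall n. (~G(p) | ~G(n))

Move each ¬ inward, flipping quantifiers it crosses:
  (exists p. ~G(p)) | (forall n. ~G(n))
All bound variables are already distinct, so no renaming is needed.
Extract every quantifier outward, since the variables are now distinct and don't occur free across branches:
  exists p. forall n. (~G(p) | ~G(n))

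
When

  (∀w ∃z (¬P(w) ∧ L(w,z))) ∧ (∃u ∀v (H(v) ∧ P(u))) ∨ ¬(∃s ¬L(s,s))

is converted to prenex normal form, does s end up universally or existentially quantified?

universal

Move each ¬ inward, flipping quantifiers it crosses:
  (∀w ∃z (¬P(w) ∧ L(w,z))) ∧ (∃u ∀v (H(v) ∧ P(u))) ∨ (∀s L(s,s))
All bound variables are already distinct, so no renaming is needed.
Extract every quantifier outward, since the variables are now distinct and don't occur free across branches:
  ∀w ∃z ∃u ∀v ∀s (¬P(w) ∧ L(w,z) ∧ H(v) ∧ P(u) ∨ L(s,s))
The quantifier ∃s sits under an odd number of negations, so it flips to ∀s.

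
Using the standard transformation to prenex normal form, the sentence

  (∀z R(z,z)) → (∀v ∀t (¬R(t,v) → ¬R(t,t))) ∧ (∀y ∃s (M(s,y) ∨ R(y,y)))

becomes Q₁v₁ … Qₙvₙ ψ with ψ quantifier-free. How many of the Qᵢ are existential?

First replace A → B with ¬A ∨ B.
  ¬(∀z R(z,z)) ∨ (∀v ∀t (¬¬R(t,v) ∨ ¬R(t,t))) ∧ (∀y ∃s (M(s,y) ∨ R(y,y)))
Drive negations inward (¬∀x A ≡ ∃x ¬A, ¬∃x A ≡ ∀x ¬A, De Morgan for ∧/∨):
  (∃z ¬R(z,z)) ∨ (∀v ∀t (R(t,v) ∨ ¬R(t,t))) ∧ (∀y ∃s (M(s,y) ∨ R(y,y)))
All bound variables are already distinct, so no renaming is needed.
Extract every quantifier outward, since the variables are now distinct and don't occur free across branches:
  ∃z ∀v ∀t ∀y ∃s (¬R(z,z) ∨ (R(t,v) ∨ ¬R(t,t)) ∧ (M(s,y) ∨ R(y,y)))
The prefix is ∃z ∀v ∀t ∀y ∃s: 3 universal, 2 existential.

2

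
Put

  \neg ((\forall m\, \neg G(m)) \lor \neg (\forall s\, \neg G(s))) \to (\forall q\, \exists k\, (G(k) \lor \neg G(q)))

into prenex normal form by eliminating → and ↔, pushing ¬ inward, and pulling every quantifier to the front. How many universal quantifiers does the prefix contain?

2

Rewrite implications/biconditionals: A → B as ¬A ∨ B.
  \neg \neg ((\forall m\, \neg G(m)) \lor \neg (\forall s\, \neg G(s))) \lor (\forall q\, \exists k\, (G(k) \lor \neg G(q)))
Push ¬ through the quantifiers and connectives to reach negation normal form:
  (\forall m\, \neg G(m)) \lor (\exists s\, G(s)) \lor (\forall q\, \exists k\, (G(k) \lor \neg G(q)))
All bound variables are already distinct, so no renaming is needed.
Finally move all quantifiers to the prefix:
  \forall m\, \exists s\, \forall q\, \exists k\, (\neg G(m) \lor G(s) \lor G(k) \lor \neg G(q))
The prefix is \forall m \exists s \forall q \exists k: 2 universal, 2 existential.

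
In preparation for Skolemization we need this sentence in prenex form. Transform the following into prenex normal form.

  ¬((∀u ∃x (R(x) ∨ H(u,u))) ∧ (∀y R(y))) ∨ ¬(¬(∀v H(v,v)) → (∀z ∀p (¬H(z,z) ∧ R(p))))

Eliminate → and ↔ using ¬ and ∨.
  ¬((∀u ∃x (R(x) ∨ H(u,u))) ∧ (∀y R(y))) ∨ ¬(¬¬(∀v H(v,v)) ∨ (∀z ∀p (¬H(z,z) ∧ R(p))))
Drive negations inward (¬∀x A ≡ ∃x ¬A, ¬∃x A ≡ ∀x ¬A, De Morgan for ∧/∨):
  (∃u ∀x (¬R(x) ∧ ¬H(u,u))) ∨ (∃y ¬R(y)) ∨ (∃v ¬H(v,v)) ∧ (∃z ∃p (H(z,z) ∨ ¬R(p)))
Extract every quantifier outward, since the variables are now distinct and don't occur free across branches:
  ∃u ∀x ∃y ∃v ∃z ∃p (¬R(x) ∧ ¬H(u,u) ∨ ¬R(y) ∨ ¬H(v,v) ∧ (H(z,z) ∨ ¬R(p)))

∃u ∀x ∃y ∃v ∃z ∃p (¬R(x) ∧ ¬H(u,u) ∨ ¬R(y) ∨ ¬H(v,v) ∧ (H(z,z) ∨ ¬R(p)))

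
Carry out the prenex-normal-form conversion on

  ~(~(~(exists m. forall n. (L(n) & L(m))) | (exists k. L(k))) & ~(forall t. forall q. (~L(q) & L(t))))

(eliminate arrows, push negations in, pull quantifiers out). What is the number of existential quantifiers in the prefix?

2

Move each ¬ inward, flipping quantifiers it crosses:
  (forall m. exists n. (~L(n) | ~L(m))) | (exists k. L(k)) | (forall t. forall q. (~L(q) & L(t)))
All bound variables are already distinct, so no renaming is needed.
Pull the quantifiers to the front (each side's bound variable is not free in the other side):
  forall m. exists n. exists k. forall t. forall q. (~L(n) | ~L(m) | L(k) | ~L(q) & L(t))
The prefix is forall m exists n exists k forall t forall q: 3 universal, 2 existential.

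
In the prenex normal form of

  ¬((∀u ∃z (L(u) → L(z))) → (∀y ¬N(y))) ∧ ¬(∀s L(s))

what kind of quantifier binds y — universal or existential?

existential

First replace A → B with ¬A ∨ B.
  ¬(¬(∀u ∃z (¬L(u) ∨ L(z))) ∨ (∀y ¬N(y))) ∧ ¬(∀s L(s))
Push ¬ through the quantifiers and connectives to reach negation normal form:
  (∀u ∃z (¬L(u) ∨ L(z))) ∧ (∃y N(y)) ∧ (∃s ¬L(s))
All bound variables are already distinct, so no renaming is needed.
Finally move all quantifiers to the prefix:
  ∀u ∃z ∃y ∃s ((¬L(u) ∨ L(z)) ∧ N(y) ∧ ¬L(s))
The quantifier ∀y sits under an odd number of negations (counting the antecedent side of each →), so it flips to ∃y.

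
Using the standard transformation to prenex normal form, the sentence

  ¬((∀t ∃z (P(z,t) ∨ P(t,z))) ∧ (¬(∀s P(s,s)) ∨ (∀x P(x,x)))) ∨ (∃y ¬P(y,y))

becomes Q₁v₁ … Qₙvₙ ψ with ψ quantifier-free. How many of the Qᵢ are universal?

2

Move each ¬ inward, flipping quantifiers it crosses:
  (∃t ∀z (¬P(z,t) ∧ ¬P(t,z))) ∨ (∀s P(s,s)) ∧ (∃x ¬P(x,x)) ∨ (∃y ¬P(y,y))
Pull the quantifiers to the front (each side's bound variable is not free in the other side):
  ∃t ∀z ∀s ∃x ∃y (¬P(z,t) ∧ ¬P(t,z) ∨ P(s,s) ∧ ¬P(x,x) ∨ ¬P(y,y))
The prefix is ∃t ∀z ∀s ∃x ∃y: 2 universal, 3 existential.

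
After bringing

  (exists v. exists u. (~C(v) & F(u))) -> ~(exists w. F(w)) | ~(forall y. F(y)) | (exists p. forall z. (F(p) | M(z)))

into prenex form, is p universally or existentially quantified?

existential

First replace A → B with ¬A ∨ B.
  ~(exists v. exists u. (~C(v) & F(u))) | ~(exists w. F(w)) | ~(forall y. F(y)) | (exists p. forall z. (F(p) | M(z)))
Drive negations inward (¬∀x A ≡ ∃x ¬A, ¬∃x A ≡ ∀x ¬A, De Morgan for ∧/∨):
  (forall v. forall u. (C(v) | ~F(u))) | (forall w. ~F(w)) | (exists y. ~F(y)) | (exists p. forall z. (F(p) | M(z)))
Pull the quantifiers to the front (each side's bound variable is not free in the other side):
  forall v. forall u. forall w. exists y. exists p. forall z. (C(v) | ~F(u) | ~F(w) | ~F(y) | F(p) | M(z))
The quantifier exists p sits under an even number of negations (counting the antecedent side of each →), so it remains existential.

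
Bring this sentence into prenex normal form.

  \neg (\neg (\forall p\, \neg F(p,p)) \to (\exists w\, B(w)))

First replace A → B with ¬A ∨ B.
  \neg (\neg \neg (\forall p\, \neg F(p,p)) \lor (\exists w\, B(w)))
Push ¬ through the quantifiers and connectives to reach negation normal form:
  (\exists p\, F(p,p)) \land (\forall w\, \neg B(w))
All bound variables are already distinct, so no renaming is needed.
Finally move all quantifiers to the prefix:
  \exists p\, \forall w\, (F(p,p) \land \neg B(w))

\exists p\, \forall w\, (F(p,p) \land \neg B(w))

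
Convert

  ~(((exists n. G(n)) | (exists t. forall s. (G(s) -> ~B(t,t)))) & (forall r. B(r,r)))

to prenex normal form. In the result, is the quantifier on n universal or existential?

First replace A → B with ¬A ∨ B.
  ~(((exists n. G(n)) | (exists t. forall s. (~G(s) | ~B(t,t)))) & (forall r. B(r,r)))
Drive negations inward (¬∀x A ≡ ∃x ¬A, ¬∃x A ≡ ∀x ¬A, De Morgan for ∧/∨):
  (forall n. ~G(n)) & (forall t. exists s. (G(s) & B(t,t))) | (exists r. ~B(r,r))
Extract every quantifier outward, since the variables are now distinct and don't occur free across branches:
  forall n. forall t. exists s. exists r. (~G(n) & G(s) & B(t,t) | ~B(r,r))
The quantifier exists n sits under an odd number of negations (counting the antecedent side of each →), so it flips to forall n.

universal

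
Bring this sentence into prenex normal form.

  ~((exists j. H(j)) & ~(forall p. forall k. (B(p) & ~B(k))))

Drive negations inward (¬∀x A ≡ ∃x ¬A, ¬∃x A ≡ ∀x ¬A, De Morgan for ∧/∨):
  (forall j. ~H(j)) | (forall p. forall k. (B(p) & ~B(k)))
Finally move all quantifiers to the prefix:
  forall j. forall p. forall k. (~H(j) | B(p) & ~B(k))

forall j. forall p. forall k. (~H(j) | B(p) & ~B(k))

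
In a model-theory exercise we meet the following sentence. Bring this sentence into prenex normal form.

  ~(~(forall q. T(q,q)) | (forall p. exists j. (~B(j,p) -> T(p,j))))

First replace A → B with ¬A ∨ B.
  ~(~(forall q. T(q,q)) | (forall p. exists j. (~~B(j,p) | T(p,j))))
Push ¬ through the quantifiers and connectives to reach negation normal form:
  (forall q. T(q,q)) & (exists p. forall j. (~B(j,p) & ~T(p,j)))
Extract every quantifier outward, since the variables are now distinct and don't occur free across branches:
  forall q. exists p. forall j. (T(q,q) & ~B(j,p) & ~T(p,j))

forall q. exists p. forall j. (T(q,q) & ~B(j,p) & ~T(p,j))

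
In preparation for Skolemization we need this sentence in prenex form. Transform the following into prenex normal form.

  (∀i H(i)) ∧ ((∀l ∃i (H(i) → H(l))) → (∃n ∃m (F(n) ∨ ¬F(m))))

Eliminate → and ↔ using ¬ and ∨.
  (∀i H(i)) ∧ (¬(∀l ∃i (¬H(i) ∨ H(l))) ∨ (∃n ∃m (F(n) ∨ ¬F(m))))
Move each ¬ inward, flipping quantifiers it crosses:
  (∀i H(i)) ∧ ((∃l ∀i (H(i) ∧ ¬H(l))) ∨ (∃n ∃m (F(n) ∨ ¬F(m))))
Rename bound variables to avoid capture: i↦z.
  (∀i H(i)) ∧ ((∃l ∀z (H(z) ∧ ¬H(l))) ∨ (∃n ∃m (F(n) ∨ ¬F(m))))
Extract every quantifier outward, since the variables are now distinct and don't occur free across branches:
  ∀i ∃l ∀z ∃n ∃m (H(i) ∧ (H(z) ∧ ¬H(l) ∨ F(n) ∨ ¬F(m)))

∀i ∃l ∀z ∃n ∃m (H(i) ∧ (H(z) ∧ ¬H(l) ∨ F(n) ∨ ¬F(m)))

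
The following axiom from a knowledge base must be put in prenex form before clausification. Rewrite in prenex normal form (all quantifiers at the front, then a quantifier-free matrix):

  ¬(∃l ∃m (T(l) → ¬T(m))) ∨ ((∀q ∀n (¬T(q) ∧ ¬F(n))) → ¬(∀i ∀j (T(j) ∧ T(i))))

∀l ∀m ∃q ∃n ∃i ∃j (T(l) ∧ T(m) ∨ T(q) ∨ F(n) ∨ ¬T(j) ∨ ¬T(i))

First replace A → B with ¬A ∨ B.
  ¬(∃l ∃m (¬T(l) ∨ ¬T(m))) ∨ ¬(∀q ∀n (¬T(q) ∧ ¬F(n))) ∨ ¬(∀i ∀j (T(j) ∧ T(i)))
Drive negations inward (¬∀x A ≡ ∃x ¬A, ¬∃x A ≡ ∀x ¬A, De Morgan for ∧/∨):
  (∀l ∀m (T(l) ∧ T(m))) ∨ (∃q ∃n (T(q) ∨ F(n))) ∨ (∃i ∃j (¬T(j) ∨ ¬T(i)))
All bound variables are already distinct, so no renaming is needed.
Pull the quantifiers to the front (each side's bound variable is not free in the other side):
  ∀l ∀m ∃q ∃n ∃i ∃j (T(l) ∧ T(m) ∨ T(q) ∨ F(n) ∨ ¬T(j) ∨ ¬T(i))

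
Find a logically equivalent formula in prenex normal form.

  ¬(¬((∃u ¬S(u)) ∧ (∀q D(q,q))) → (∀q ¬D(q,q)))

∀u ∃q ∃s ((S(u) ∨ ¬D(q,q)) ∧ D(s,s))

Rewrite implications/biconditionals: A → B as ¬A ∨ B.
  ¬(¬¬((∃u ¬S(u)) ∧ (∀q D(q,q))) ∨ (∀q ¬D(q,q)))
Push ¬ through the quantifiers and connectives to reach negation normal form:
  ((∀u S(u)) ∨ (∃q ¬D(q,q))) ∧ (∃q D(q,q))
Give each quantifier a distinct variable: q↦s.
  ((∀u S(u)) ∨ (∃q ¬D(q,q))) ∧ (∃s D(s,s))
Finally move all quantifiers to the prefix:
  ∀u ∃q ∃s ((S(u) ∨ ¬D(q,q)) ∧ D(s,s))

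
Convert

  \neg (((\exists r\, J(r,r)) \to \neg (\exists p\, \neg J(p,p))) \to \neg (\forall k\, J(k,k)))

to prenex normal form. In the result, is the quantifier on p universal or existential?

universal

First replace A → B with ¬A ∨ B.
  \neg (\neg (\neg (\exists r\, J(r,r)) \lor \neg (\exists p\, \neg J(p,p))) \lor \neg (\forall k\, J(k,k)))
Move each ¬ inward, flipping quantifiers it crosses:
  ((\forall r\, \neg J(r,r)) \lor (\forall p\, J(p,p))) \land (\forall k\, J(k,k))
All bound variables are already distinct, so no renaming is needed.
Pull the quantifiers to the front (each side's bound variable is not free in the other side):
  \forall r\, \forall p\, \forall k\, ((\neg J(r,r) \lor J(p,p)) \land J(k,k))
The quantifier \exists p sits under an odd number of negations (counting the antecedent side of each →), so it flips to \forall p.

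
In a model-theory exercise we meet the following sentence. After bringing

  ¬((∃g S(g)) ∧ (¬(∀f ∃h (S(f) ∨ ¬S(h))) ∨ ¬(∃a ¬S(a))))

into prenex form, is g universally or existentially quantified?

Drive negations inward (¬∀x A ≡ ∃x ¬A, ¬∃x A ≡ ∀x ¬A, De Morgan for ∧/∨):
  (∀g ¬S(g)) ∨ (∀f ∃h (S(f) ∨ ¬S(h))) ∧ (∃a ¬S(a))
All bound variables are already distinct, so no renaming is needed.
Extract every quantifier outward, since the variables are now distinct and don't occur free across branches:
  ∀g ∀f ∃h ∃a (¬S(g) ∨ (S(f) ∨ ¬S(h)) ∧ ¬S(a))
The quantifier ∃g sits under an odd number of negations, so it flips to ∀g.

universal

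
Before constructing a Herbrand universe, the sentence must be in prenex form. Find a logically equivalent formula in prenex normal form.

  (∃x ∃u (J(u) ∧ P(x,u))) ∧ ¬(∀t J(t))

∃x ∃u ∃t (J(u) ∧ P(x,u) ∧ ¬J(t))

Move each ¬ inward, flipping quantifiers it crosses:
  (∃x ∃u (J(u) ∧ P(x,u))) ∧ (∃t ¬J(t))
All bound variables are already distinct, so no renaming is needed.
Finally move all quantifiers to the prefix:
  ∃x ∃u ∃t (J(u) ∧ P(x,u) ∧ ¬J(t))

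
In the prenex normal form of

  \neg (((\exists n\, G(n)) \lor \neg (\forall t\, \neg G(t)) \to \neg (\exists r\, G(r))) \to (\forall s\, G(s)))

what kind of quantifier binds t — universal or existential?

universal

First replace A → B with ¬A ∨ B.
  \neg (\neg (\neg ((\exists n\, G(n)) \lor \neg (\forall t\, \neg G(t))) \lor \neg (\exists r\, G(r))) \lor (\forall s\, G(s)))
Push ¬ through the quantifiers and connectives to reach negation normal form:
  ((\forall n\, \neg G(n)) \land (\forall t\, \neg G(t)) \lor (\forall r\, \neg G(r))) \land (\exists s\, \neg G(s))
All bound variables are already distinct, so no renaming is needed.
Extract every quantifier outward, since the variables are now distinct and don't occur free across branches:
  \forall n\, \forall t\, \forall r\, \exists s\, ((\neg G(n) \land \neg G(t) \lor \neg G(r)) \land \neg G(s))
The quantifier \forall t sits under an even number of negations (counting the antecedent side of each →), so it remains universal.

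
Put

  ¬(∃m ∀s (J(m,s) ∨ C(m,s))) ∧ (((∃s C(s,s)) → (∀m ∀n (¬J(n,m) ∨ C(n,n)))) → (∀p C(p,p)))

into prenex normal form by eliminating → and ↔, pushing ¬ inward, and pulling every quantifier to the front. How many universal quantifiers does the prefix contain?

Rewrite implications/biconditionals: A → B as ¬A ∨ B.
  ¬(∃m ∀s (J(m,s) ∨ C(m,s))) ∧ (¬(¬(∃s C(s,s)) ∨ (∀m ∀n (¬J(n,m) ∨ C(n,n)))) ∨ (∀p C(p,p)))
Move each ¬ inward, flipping quantifiers it crosses:
  (∀m ∃s (¬J(m,s) ∧ ¬C(m,s))) ∧ ((∃s C(s,s)) ∧ (∃m ∃n (J(n,m) ∧ ¬C(n,n))) ∨ (∀p C(p,p)))
Give each quantifier a distinct variable: s↦r, m↦w1.
  (∀m ∃s (¬J(m,s) ∧ ¬C(m,s))) ∧ ((∃r C(r,r)) ∧ (∃w1 ∃n (J(n,w1) ∧ ¬C(n,n))) ∨ (∀p C(p,p)))
Pull the quantifiers to the front (each side's bound variable is not free in the other side):
  ∀m ∃s ∃r ∃w1 ∃n ∀p (¬J(m,s) ∧ ¬C(m,s) ∧ (C(r,r) ∧ J(n,w1) ∧ ¬C(n,n) ∨ C(p,p)))
The prefix is ∀m ∃s ∃r ∃w1 ∃n ∀p: 2 universal, 4 existential.

2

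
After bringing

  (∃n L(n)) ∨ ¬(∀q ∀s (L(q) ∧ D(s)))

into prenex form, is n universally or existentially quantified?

existential

Push ¬ through the quantifiers and connectives to reach negation normal form:
  (∃n L(n)) ∨ (∃q ∃s (¬L(q) ∨ ¬D(s)))
Extract every quantifier outward, since the variables are now distinct and don't occur free across branches:
  ∃n ∃q ∃s (L(n) ∨ ¬L(q) ∨ ¬D(s))
The quantifier ∃n sits under an even number of negations, so it remains existential.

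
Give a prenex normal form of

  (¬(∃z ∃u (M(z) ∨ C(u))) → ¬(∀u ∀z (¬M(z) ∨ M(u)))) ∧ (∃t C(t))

Eliminate → and ↔ using ¬ and ∨.
  (¬¬(∃z ∃u (M(z) ∨ C(u))) ∨ ¬(∀u ∀z (¬M(z) ∨ M(u)))) ∧ (∃t C(t))
Move each ¬ inward, flipping quantifiers it crosses:
  ((∃z ∃u (M(z) ∨ C(u))) ∨ (∃u ∃z (M(z) ∧ ¬M(u)))) ∧ (∃t C(t))
Rename bound variables to avoid capture: u↦v1, z↦v.
  ((∃z ∃u (M(z) ∨ C(u))) ∨ (∃v1 ∃v (M(v) ∧ ¬M(v1)))) ∧ (∃t C(t))
Pull the quantifiers to the front (each side's bound variable is not free in the other side):
  ∃z ∃u ∃v1 ∃v ∃t ((M(z) ∨ C(u) ∨ M(v) ∧ ¬M(v1)) ∧ C(t))

∃z ∃u ∃v1 ∃v ∃t ((M(z) ∨ C(u) ∨ M(v) ∧ ¬M(v1)) ∧ C(t))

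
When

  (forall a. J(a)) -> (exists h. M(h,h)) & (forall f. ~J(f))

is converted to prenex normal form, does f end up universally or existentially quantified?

First replace A → B with ¬A ∨ B.
  ~(forall a. J(a)) | (exists h. M(h,h)) & (forall f. ~J(f))
Push ¬ through the quantifiers and connectives to reach negation normal form:
  (exists a. ~J(a)) | (exists h. M(h,h)) & (forall f. ~J(f))
All bound variables are already distinct, so no renaming is needed.
Extract every quantifier outward, since the variables are now distinct and don't occur free across branches:
  exists a. exists h. forall f. (~J(a) | M(h,h) & ~J(f))
The quantifier forall f sits under an even number of negations (counting the antecedent side of each →), so it remains universal.

universal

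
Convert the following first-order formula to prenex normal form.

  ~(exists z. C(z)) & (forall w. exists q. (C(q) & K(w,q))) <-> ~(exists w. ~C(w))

exists z. exists w. forall q. forall s. exists p. forall x1. forall t. exists c. ((C(z) | ~C(q) | ~K(w,q) | C(s)) & (~C(p) | ~C(x1) & C(c) & K(t,c)))

Rewrite implications/biconditionals: A → B as ¬A ∨ B; A ↔ B as (¬A ∨ B) ∧ (¬B ∨ A).
  (~(~(exists z. C(z)) & (forall w. exists q. (C(q) & K(w,q)))) | ~(exists w. ~C(w))) & (~~(exists w. ~C(w)) | ~(exists z. C(z)) & (forall w. exists q. (C(q) & K(w,q))))
Drive negations inward (¬∀x A ≡ ∃x ¬A, ¬∃x A ≡ ∀x ¬A, De Morgan for ∧/∨):
  ((exists z. C(z)) | (exists w. forall q. (~C(q) | ~K(w,q))) | (forall w. C(w))) & ((exists w. ~C(w)) | (forall z. ~C(z)) & (forall w. exists q. (C(q) & K(w,q))))
Rename bound variables to avoid capture: w↦s, w↦p, z↦x1, w↦t, q↦c.
  ((exists z. C(z)) | (exists w. forall q. (~C(q) | ~K(w,q))) | (forall s. C(s))) & ((exists p. ~C(p)) | (forall x1. ~C(x1)) & (forall t. exists c. (C(c) & K(t,c))))
Finally move all quantifiers to the prefix:
  exists z. exists w. forall q. forall s. exists p. forall x1. forall t. exists c. ((C(z) | ~C(q) | ~K(w,q) | C(s)) & (~C(p) | ~C(x1) & C(c) & K(t,c)))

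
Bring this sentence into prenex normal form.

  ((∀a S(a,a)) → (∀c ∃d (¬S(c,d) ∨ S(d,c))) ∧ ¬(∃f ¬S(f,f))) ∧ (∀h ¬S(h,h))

First replace A → B with ¬A ∨ B.
  (¬(∀a S(a,a)) ∨ (∀c ∃d (¬S(c,d) ∨ S(d,c))) ∧ ¬(∃f ¬S(f,f))) ∧ (∀h ¬S(h,h))
Push ¬ through the quantifiers and connectives to reach negation normal form:
  ((∃a ¬S(a,a)) ∨ (∀c ∃d (¬S(c,d) ∨ S(d,c))) ∧ (∀f S(f,f))) ∧ (∀h ¬S(h,h))
Finally move all quantifiers to the prefix:
  ∃a ∀c ∃d ∀f ∀h ((¬S(a,a) ∨ (¬S(c,d) ∨ S(d,c)) ∧ S(f,f)) ∧ ¬S(h,h))

∃a ∀c ∃d ∀f ∀h ((¬S(a,a) ∨ (¬S(c,d) ∨ S(d,c)) ∧ S(f,f)) ∧ ¬S(h,h))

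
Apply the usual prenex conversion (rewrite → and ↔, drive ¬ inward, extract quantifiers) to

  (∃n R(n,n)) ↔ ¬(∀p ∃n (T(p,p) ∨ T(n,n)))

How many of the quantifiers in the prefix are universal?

3

First replace A → B with ¬A ∨ B; A ↔ B as (¬A ∨ B) ∧ (¬B ∨ A).
  (¬(∃n R(n,n)) ∨ ¬(∀p ∃n (T(p,p) ∨ T(n,n)))) ∧ (¬¬(∀p ∃n (T(p,p) ∨ T(n,n))) ∨ (∃n R(n,n)))
Move each ¬ inward, flipping quantifiers it crosses:
  ((∀n ¬R(n,n)) ∨ (∃p ∀n (¬T(p,p) ∧ ¬T(n,n)))) ∧ ((∀p ∃n (T(p,p) ∨ T(n,n))) ∨ (∃n R(n,n)))
Give each quantifier a distinct variable: n↦b, p↦a, n↦c, n↦v1.
  ((∀n ¬R(n,n)) ∨ (∃p ∀b (¬T(p,p) ∧ ¬T(b,b)))) ∧ ((∀a ∃c (T(a,a) ∨ T(c,c))) ∨ (∃v1 R(v1,v1)))
Finally move all quantifiers to the prefix:
  ∀n ∃p ∀b ∀a ∃c ∃v1 ((¬R(n,n) ∨ ¬T(p,p) ∧ ¬T(b,b)) ∧ (T(a,a) ∨ T(c,c) ∨ R(v1,v1)))
The prefix is ∀n ∃p ∀b ∀a ∃c ∃v1: 3 universal, 3 existential.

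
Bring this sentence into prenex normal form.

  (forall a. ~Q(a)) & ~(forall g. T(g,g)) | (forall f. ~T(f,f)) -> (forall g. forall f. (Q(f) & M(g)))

Eliminate → and ↔ using ¬ and ∨.
  ~((forall a. ~Q(a)) & ~(forall g. T(g,g)) | (forall f. ~T(f,f))) | (forall g. forall f. (Q(f) & M(g)))
Drive negations inward (¬∀x A ≡ ∃x ¬A, ¬∃x A ≡ ∀x ¬A, De Morgan for ∧/∨):
  ((exists a. Q(a)) | (forall g. T(g,g))) & (exists f. T(f,f)) | (forall g. forall f. (Q(f) & M(g)))
Give each quantifier a distinct variable: g↦u1, f↦z.
  ((exists a. Q(a)) | (forall g. T(g,g))) & (exists f. T(f,f)) | (forall u1. forall z. (Q(z) & M(u1)))
Pull the quantifiers to the front (each side's bound variable is not free in the other side):
  exists a. forall g. exists f. forall u1. forall z. ((Q(a) | T(g,g)) & T(f,f) | Q(z) & M(u1))

exists a. forall g. exists f. forall u1. forall z. ((Q(a) | T(g,g)) & T(f,f) | Q(z) & M(u1))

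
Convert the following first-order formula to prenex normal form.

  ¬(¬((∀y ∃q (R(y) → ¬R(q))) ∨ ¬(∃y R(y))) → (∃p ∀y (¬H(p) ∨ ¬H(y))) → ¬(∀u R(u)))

Eliminate → and ↔ using ¬ and ∨.
  ¬(¬¬((∀y ∃q (¬R(y) ∨ ¬R(q))) ∨ ¬(∃y R(y))) ∨ ¬(∃p ∀y (¬H(p) ∨ ¬H(y))) ∨ ¬(∀u R(u)))
Push ¬ through the quantifiers and connectives to reach negation normal form:
  (∃y ∀q (R(y) ∧ R(q))) ∧ (∃y R(y)) ∧ (∃p ∀y (¬H(p) ∨ ¬H(y))) ∧ (∀u R(u))
Give each quantifier a distinct variable: y↦x1, y↦z.
  (∃y ∀q (R(y) ∧ R(q))) ∧ (∃x1 R(x1)) ∧ (∃p ∀z (¬H(p) ∨ ¬H(z))) ∧ (∀u R(u))
Pull the quantifiers to the front (each side's bound variable is not free in the other side):
  ∃y ∀q ∃x1 ∃p ∀z ∀u (R(y) ∧ R(q) ∧ R(x1) ∧ (¬H(p) ∨ ¬H(z)) ∧ R(u))

∃y ∀q ∃x1 ∃p ∀z ∀u (R(y) ∧ R(q) ∧ R(x1) ∧ (¬H(p) ∨ ¬H(z)) ∧ R(u))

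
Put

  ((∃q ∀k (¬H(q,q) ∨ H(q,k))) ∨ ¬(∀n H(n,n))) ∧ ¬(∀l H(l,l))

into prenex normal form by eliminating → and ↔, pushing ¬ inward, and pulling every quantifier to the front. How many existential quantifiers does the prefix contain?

Push ¬ through the quantifiers and connectives to reach negation normal form:
  ((∃q ∀k (¬H(q,q) ∨ H(q,k))) ∨ (∃n ¬H(n,n))) ∧ (∃l ¬H(l,l))
Finally move all quantifiers to the prefix:
  ∃q ∀k ∃n ∃l ((¬H(q,q) ∨ H(q,k) ∨ ¬H(n,n)) ∧ ¬H(l,l))
The prefix is ∃q ∀k ∃n ∃l: 1 universal, 3 existential.

3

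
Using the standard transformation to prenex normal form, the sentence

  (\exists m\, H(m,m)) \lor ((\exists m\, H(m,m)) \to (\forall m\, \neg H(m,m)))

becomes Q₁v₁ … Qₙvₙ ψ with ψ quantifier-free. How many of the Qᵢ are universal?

2

Eliminate → and ↔ using ¬ and ∨.
  (\exists m\, H(m,m)) \lor \neg (\exists m\, H(m,m)) \lor (\forall m\, \neg H(m,m))
Move each ¬ inward, flipping quantifiers it crosses:
  (\exists m\, H(m,m)) \lor (\forall m\, \neg H(m,m)) \lor (\forall m\, \neg H(m,m))
Rename bound variables to avoid capture: m↦t, m↦y.
  (\exists m\, H(m,m)) \lor (\forall t\, \neg H(t,t)) \lor (\forall y\, \neg H(y,y))
Finally move all quantifiers to the prefix:
  \exists m\, \forall t\, \forall y\, (H(m,m) \lor \neg H(t,t) \lor \neg H(y,y))
The prefix is \exists m \forall t \forall y: 2 universal, 1 existential.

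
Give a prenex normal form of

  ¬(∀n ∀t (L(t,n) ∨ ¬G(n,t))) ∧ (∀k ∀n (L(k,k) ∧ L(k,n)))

∃n ∃t ∀k ∀y1 (¬L(t,n) ∧ G(n,t) ∧ L(k,k) ∧ L(k,y1))

Push ¬ through the quantifiers and connectives to reach negation normal form:
  (∃n ∃t (¬L(t,n) ∧ G(n,t))) ∧ (∀k ∀n (L(k,k) ∧ L(k,n)))
Give each quantifier a distinct variable: n↦y1.
  (∃n ∃t (¬L(t,n) ∧ G(n,t))) ∧ (∀k ∀y1 (L(k,k) ∧ L(k,y1)))
Finally move all quantifiers to the prefix:
  ∃n ∃t ∀k ∀y1 (¬L(t,n) ∧ G(n,t) ∧ L(k,k) ∧ L(k,y1))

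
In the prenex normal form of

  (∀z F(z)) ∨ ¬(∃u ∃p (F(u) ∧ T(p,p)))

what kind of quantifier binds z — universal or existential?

universal

Drive negations inward (¬∀x A ≡ ∃x ¬A, ¬∃x A ≡ ∀x ¬A, De Morgan for ∧/∨):
  (∀z F(z)) ∨ (∀u ∀p (¬F(u) ∨ ¬T(p,p)))
All bound variables are already distinct, so no renaming is needed.
Pull the quantifiers to the front (each side's bound variable is not free in the other side):
  ∀z ∀u ∀p (F(z) ∨ ¬F(u) ∨ ¬T(p,p))
The quantifier ∀z sits under an even number of negations, so it remains universal.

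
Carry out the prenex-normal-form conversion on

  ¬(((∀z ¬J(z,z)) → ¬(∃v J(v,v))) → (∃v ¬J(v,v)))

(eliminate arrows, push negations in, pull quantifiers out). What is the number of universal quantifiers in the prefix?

First replace A → B with ¬A ∨ B.
  ¬(¬(¬(∀z ¬J(z,z)) ∨ ¬(∃v J(v,v))) ∨ (∃v ¬J(v,v)))
Push ¬ through the quantifiers and connectives to reach negation normal form:
  ((∃z J(z,z)) ∨ (∀v ¬J(v,v))) ∧ (∀v J(v,v))
Rename bound variables to avoid capture: v↦q.
  ((∃z J(z,z)) ∨ (∀v ¬J(v,v))) ∧ (∀q J(q,q))
Extract every quantifier outward, since the variables are now distinct and don't occur free across branches:
  ∃z ∀v ∀q ((J(z,z) ∨ ¬J(v,v)) ∧ J(q,q))
The prefix is ∃z ∀v ∀q: 2 universal, 1 existential.

2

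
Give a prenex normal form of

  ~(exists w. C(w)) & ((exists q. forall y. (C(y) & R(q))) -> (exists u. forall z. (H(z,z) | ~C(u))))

Rewrite implications/biconditionals: A → B as ¬A ∨ B.
  ~(exists w. C(w)) & (~(exists q. forall y. (C(y) & R(q))) | (exists u. forall z. (H(z,z) | ~C(u))))
Push ¬ through the quantifiers and connectives to reach negation normal form:
  (forall w. ~C(w)) & ((forall q. exists y. (~C(y) | ~R(q))) | (exists u. forall z. (H(z,z) | ~C(u))))
All bound variables are already distinct, so no renaming is needed.
Finally move all quantifiers to the prefix:
  forall w. forall q. exists y. exists u. forall z. (~C(w) & (~C(y) | ~R(q) | H(z,z) | ~C(u)))

forall w. forall q. exists y. exists u. forall z. (~C(w) & (~C(y) | ~R(q) | H(z,z) | ~C(u)))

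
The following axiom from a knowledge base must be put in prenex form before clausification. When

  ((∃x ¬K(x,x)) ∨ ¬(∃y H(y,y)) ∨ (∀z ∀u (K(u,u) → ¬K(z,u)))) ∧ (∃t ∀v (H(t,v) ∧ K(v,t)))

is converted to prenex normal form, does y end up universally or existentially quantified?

universal

Eliminate → and ↔ using ¬ and ∨.
  ((∃x ¬K(x,x)) ∨ ¬(∃y H(y,y)) ∨ (∀z ∀u (¬K(u,u) ∨ ¬K(z,u)))) ∧ (∃t ∀v (H(t,v) ∧ K(v,t)))
Drive negations inward (¬∀x A ≡ ∃x ¬A, ¬∃x A ≡ ∀x ¬A, De Morgan for ∧/∨):
  ((∃x ¬K(x,x)) ∨ (∀y ¬H(y,y)) ∨ (∀z ∀u (¬K(u,u) ∨ ¬K(z,u)))) ∧ (∃t ∀v (H(t,v) ∧ K(v,t)))
Extract every quantifier outward, since the variables are now distinct and don't occur free across branches:
  ∃x ∀y ∀z ∀u ∃t ∀v ((¬K(x,x) ∨ ¬H(y,y) ∨ ¬K(u,u) ∨ ¬K(z,u)) ∧ H(t,v) ∧ K(v,t))
The quantifier ∃y sits under an odd number of negations (counting the antecedent side of each →), so it flips to ∀y.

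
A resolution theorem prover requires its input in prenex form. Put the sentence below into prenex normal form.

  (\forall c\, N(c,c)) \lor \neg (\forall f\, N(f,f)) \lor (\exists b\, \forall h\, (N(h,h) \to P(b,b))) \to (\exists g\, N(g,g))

Rewrite implications/biconditionals: A → B as ¬A ∨ B.
  \neg ((\forall c\, N(c,c)) \lor \neg (\forall f\, N(f,f)) \lor (\exists b\, \forall h\, (\neg N(h,h) \lor P(b,b)))) \lor (\exists g\, N(g,g))
Drive negations inward (¬∀x A ≡ ∃x ¬A, ¬∃x A ≡ ∀x ¬A, De Morgan for ∧/∨):
  (\exists c\, \neg N(c,c)) \land (\forall f\, N(f,f)) \land (\forall b\, \exists h\, (N(h,h) \land \neg P(b,b))) \lor (\exists g\, N(g,g))
Pull the quantifiers to the front (each side's bound variable is not free in the other side):
  \exists c\, \forall f\, \forall b\, \exists h\, \exists g\, (\neg N(c,c) \land N(f,f) \land N(h,h) \land \neg P(b,b) \lor N(g,g))

\exists c\, \forall f\, \forall b\, \exists h\, \exists g\, (\neg N(c,c) \land N(f,f) \land N(h,h) \land \neg P(b,b) \lor N(g,g))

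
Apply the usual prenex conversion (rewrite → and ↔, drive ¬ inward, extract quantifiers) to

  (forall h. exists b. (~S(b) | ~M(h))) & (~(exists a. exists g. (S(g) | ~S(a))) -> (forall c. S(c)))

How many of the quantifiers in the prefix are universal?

2

Rewrite implications/biconditionals: A → B as ¬A ∨ B.
  (forall h. exists b. (~S(b) | ~M(h))) & (~~(exists a. exists g. (S(g) | ~S(a))) | (forall c. S(c)))
Push ¬ through the quantifiers and connectives to reach negation normal form:
  (forall h. exists b. (~S(b) | ~M(h))) & ((exists a. exists g. (S(g) | ~S(a))) | (forall c. S(c)))
Finally move all quantifiers to the prefix:
  forall h. exists b. exists a. exists g. forall c. ((~S(b) | ~M(h)) & (S(g) | ~S(a) | S(c)))
The prefix is forall h exists b exists a exists g forall c: 2 universal, 3 existential.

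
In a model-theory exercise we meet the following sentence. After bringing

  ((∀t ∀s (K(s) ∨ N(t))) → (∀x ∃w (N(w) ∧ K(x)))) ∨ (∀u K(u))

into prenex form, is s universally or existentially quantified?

First replace A → B with ¬A ∨ B.
  ¬(∀t ∀s (K(s) ∨ N(t))) ∨ (∀x ∃w (N(w) ∧ K(x))) ∨ (∀u K(u))
Push ¬ through the quantifiers and connectives to reach negation normal form:
  (∃t ∃s (¬K(s) ∧ ¬N(t))) ∨ (∀x ∃w (N(w) ∧ K(x))) ∨ (∀u K(u))
Finally move all quantifiers to the prefix:
  ∃t ∃s ∀x ∃w ∀u (¬K(s) ∧ ¬N(t) ∨ N(w) ∧ K(x) ∨ K(u))
The quantifier ∀s sits under an odd number of negations (counting the antecedent side of each →), so it flips to ∃s.

existential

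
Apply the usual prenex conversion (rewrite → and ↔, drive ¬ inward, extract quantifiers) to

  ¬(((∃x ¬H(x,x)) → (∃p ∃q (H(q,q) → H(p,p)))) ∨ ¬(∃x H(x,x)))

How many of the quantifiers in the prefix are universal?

Rewrite implications/biconditionals: A → B as ¬A ∨ B.
  ¬(¬(∃x ¬H(x,x)) ∨ (∃p ∃q (¬H(q,q) ∨ H(p,p))) ∨ ¬(∃x H(x,x)))
Move each ¬ inward, flipping quantifiers it crosses:
  (∃x ¬H(x,x)) ∧ (∀p ∀q (H(q,q) ∧ ¬H(p,p))) ∧ (∃x H(x,x))
Standardize variables apart so no two quantifiers bind the same name: x↦b.
  (∃x ¬H(x,x)) ∧ (∀p ∀q (H(q,q) ∧ ¬H(p,p))) ∧ (∃b H(b,b))
Finally move all quantifiers to the prefix:
  ∃x ∀p ∀q ∃b (¬H(x,x) ∧ H(q,q) ∧ ¬H(p,p) ∧ H(b,b))
The prefix is ∃x ∀p ∀q ∃b: 2 universal, 2 existential.

2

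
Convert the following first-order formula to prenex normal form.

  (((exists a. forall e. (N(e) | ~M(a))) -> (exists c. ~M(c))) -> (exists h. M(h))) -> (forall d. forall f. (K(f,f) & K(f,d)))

First replace A → B with ¬A ∨ B.
  ~(~(~(exists a. forall e. (N(e) | ~M(a))) | (exists c. ~M(c))) | (exists h. M(h))) | (forall d. forall f. (K(f,f) & K(f,d)))
Push ¬ through the quantifiers and connectives to reach negation normal form:
  ((forall a. exists e. (~N(e) & M(a))) | (exists c. ~M(c))) & (forall h. ~M(h)) | (forall d. forall f. (K(f,f) & K(f,d)))
All bound variables are already distinct, so no renaming is needed.
Pull the quantifiers to the front (each side's bound variable is not free in the other side):
  forall a. exists e. exists c. forall h. forall d. forall f. ((~N(e) & M(a) | ~M(c)) & ~M(h) | K(f,f) & K(f,d))

forall a. exists e. exists c. forall h. forall d. forall f. ((~N(e) & M(a) | ~M(c)) & ~M(h) | K(f,f) & K(f,d))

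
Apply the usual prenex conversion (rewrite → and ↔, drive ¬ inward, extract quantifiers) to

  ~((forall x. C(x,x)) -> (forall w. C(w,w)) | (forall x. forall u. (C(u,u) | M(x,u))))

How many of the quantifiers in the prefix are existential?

3

First replace A → B with ¬A ∨ B.
  ~(~(forall x. C(x,x)) | (forall w. C(w,w)) | (forall x. forall u. (C(u,u) | M(x,u))))
Move each ¬ inward, flipping quantifiers it crosses:
  (forall x. C(x,x)) & (exists w. ~C(w,w)) & (exists x. exists u. (~C(u,u) & ~M(x,u)))
Give each quantifier a distinct variable: x↦t.
  (forall x. C(x,x)) & (exists w. ~C(w,w)) & (exists t. exists u. (~C(u,u) & ~M(t,u)))
Extract every quantifier outward, since the variables are now distinct and don't occur free across branches:
  forall x. exists w. exists t. exists u. (C(x,x) & ~C(w,w) & ~C(u,u) & ~M(t,u))
The prefix is forall x exists w exists t exists u: 1 universal, 3 existential.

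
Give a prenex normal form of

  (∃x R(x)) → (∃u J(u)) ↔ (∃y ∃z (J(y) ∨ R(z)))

∃x ∀u ∃y ∃z ∀y1 ∀u1 ∀v ∃v1 ((R(x) ∧ ¬J(u) ∨ J(y) ∨ R(z)) ∧ (¬J(y1) ∧ ¬R(u1) ∨ ¬R(v) ∨ J(v1)))

Eliminate → and ↔ using ¬ and ∨; A ↔ B as (¬A ∨ B) ∧ (¬B ∨ A).
  (¬(¬(∃x R(x)) ∨ (∃u J(u))) ∨ (∃y ∃z (J(y) ∨ R(z)))) ∧ (¬(∃y ∃z (J(y) ∨ R(z))) ∨ ¬(∃x R(x)) ∨ (∃u J(u)))
Drive negations inward (¬∀x A ≡ ∃x ¬A, ¬∃x A ≡ ∀x ¬A, De Morgan for ∧/∨):
  ((∃x R(x)) ∧ (∀u ¬J(u)) ∨ (∃y ∃z (J(y) ∨ R(z)))) ∧ ((∀y ∀z (¬J(y) ∧ ¬R(z))) ∨ (∀x ¬R(x)) ∨ (∃u J(u)))
Rename bound variables to avoid capture: y↦y1, z↦u1, x↦v, u↦v1.
  ((∃x R(x)) ∧ (∀u ¬J(u)) ∨ (∃y ∃z (J(y) ∨ R(z)))) ∧ ((∀y1 ∀u1 (¬J(y1) ∧ ¬R(u1))) ∨ (∀v ¬R(v)) ∨ (∃v1 J(v1)))
Pull the quantifiers to the front (each side's bound variable is not free in the other side):
  ∃x ∀u ∃y ∃z ∀y1 ∀u1 ∀v ∃v1 ((R(x) ∧ ¬J(u) ∨ J(y) ∨ R(z)) ∧ (¬J(y1) ∧ ¬R(u1) ∨ ¬R(v) ∨ J(v1)))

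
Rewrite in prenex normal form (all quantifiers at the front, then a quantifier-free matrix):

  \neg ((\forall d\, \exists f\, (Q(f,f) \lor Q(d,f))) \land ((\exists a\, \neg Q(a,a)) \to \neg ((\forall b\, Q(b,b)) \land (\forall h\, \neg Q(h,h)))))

\exists d\, \forall f\, \exists a\, \forall b\, \forall h\, (\neg Q(f,f) \land \neg Q(d,f) \lor \neg Q(a,a) \land Q(b,b) \land \neg Q(h,h))

Eliminate → and ↔ using ¬ and ∨.
  \neg ((\forall d\, \exists f\, (Q(f,f) \lor Q(d,f))) \land (\neg (\exists a\, \neg Q(a,a)) \lor \neg ((\forall b\, Q(b,b)) \land (\forall h\, \neg Q(h,h)))))
Move each ¬ inward, flipping quantifiers it crosses:
  (\exists d\, \forall f\, (\neg Q(f,f) \land \neg Q(d,f))) \lor (\exists a\, \neg Q(a,a)) \land (\forall b\, Q(b,b)) \land (\forall h\, \neg Q(h,h))
All bound variables are already distinct, so no renaming is needed.
Pull the quantifiers to the front (each side's bound variable is not free in the other side):
  \exists d\, \forall f\, \exists a\, \forall b\, \forall h\, (\neg Q(f,f) \land \neg Q(d,f) \lor \neg Q(a,a) \land Q(b,b) \land \neg Q(h,h))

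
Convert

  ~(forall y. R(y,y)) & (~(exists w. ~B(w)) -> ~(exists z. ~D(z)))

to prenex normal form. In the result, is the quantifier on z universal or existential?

Rewrite implications/biconditionals: A → B as ¬A ∨ B.
  ~(forall y. R(y,y)) & (~~(exists w. ~B(w)) | ~(exists z. ~D(z)))
Move each ¬ inward, flipping quantifiers it crosses:
  (exists y. ~R(y,y)) & ((exists w. ~B(w)) | (forall z. D(z)))
Finally move all quantifiers to the prefix:
  exists y. exists w. forall z. (~R(y,y) & (~B(w) | D(z)))
The quantifier exists z sits under an odd number of negations (counting the antecedent side of each →), so it flips to forall z.

universal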